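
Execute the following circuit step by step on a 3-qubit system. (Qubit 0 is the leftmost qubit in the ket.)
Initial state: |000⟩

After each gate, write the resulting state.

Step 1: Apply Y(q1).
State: i|010⟩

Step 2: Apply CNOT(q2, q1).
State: i|010⟩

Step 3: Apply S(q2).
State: i|010⟩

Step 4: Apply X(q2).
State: i|011⟩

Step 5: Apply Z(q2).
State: -i|011⟩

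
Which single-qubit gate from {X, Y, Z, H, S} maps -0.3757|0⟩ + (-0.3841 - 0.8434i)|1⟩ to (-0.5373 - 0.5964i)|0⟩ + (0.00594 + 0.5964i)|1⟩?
H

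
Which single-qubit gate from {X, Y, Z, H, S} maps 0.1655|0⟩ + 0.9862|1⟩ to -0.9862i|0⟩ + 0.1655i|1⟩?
Y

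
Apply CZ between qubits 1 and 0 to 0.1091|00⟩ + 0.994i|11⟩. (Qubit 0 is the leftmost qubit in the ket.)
0.1091|00⟩ - 0.994i|11⟩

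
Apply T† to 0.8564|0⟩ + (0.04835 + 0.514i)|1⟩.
0.8564|0⟩ + (0.3976 + 0.3293i)|1⟩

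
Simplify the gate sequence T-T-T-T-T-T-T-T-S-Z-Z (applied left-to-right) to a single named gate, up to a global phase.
S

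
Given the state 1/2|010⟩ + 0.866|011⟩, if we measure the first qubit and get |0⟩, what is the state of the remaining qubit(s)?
0.5|10⟩ + 0.866|11⟩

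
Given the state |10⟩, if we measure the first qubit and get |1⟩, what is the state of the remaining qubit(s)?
|0⟩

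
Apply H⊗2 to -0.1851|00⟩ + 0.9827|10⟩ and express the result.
0.3988|00⟩ + 0.3988|01⟩ - 0.5839|10⟩ - 0.5839|11⟩

H⊗2 gives amp(|y⟩) = (1/2) Σ_x (−1)^(x·y) amp(|x⟩), where x·y is the number of positions in which both x and y have a 1.
|00⟩: (-0.1851 + 0.9827)/2 = 0.3988
|01⟩: (-0.1851 + 0.9827)/2 = 0.3988
|10⟩: (-0.1851 - 0.9827)/2 = -0.5839
|11⟩: (-0.1851 - 0.9827)/2 = -0.5839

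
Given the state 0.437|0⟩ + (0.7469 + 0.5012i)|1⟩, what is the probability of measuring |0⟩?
0.191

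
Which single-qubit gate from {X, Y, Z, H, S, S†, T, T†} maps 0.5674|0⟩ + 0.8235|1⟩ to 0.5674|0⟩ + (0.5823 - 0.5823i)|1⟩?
T†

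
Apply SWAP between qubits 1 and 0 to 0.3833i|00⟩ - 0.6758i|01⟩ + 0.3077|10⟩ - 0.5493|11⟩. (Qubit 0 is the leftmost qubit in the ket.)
0.3833i|00⟩ + 0.3077|01⟩ - 0.6758i|10⟩ - 0.5493|11⟩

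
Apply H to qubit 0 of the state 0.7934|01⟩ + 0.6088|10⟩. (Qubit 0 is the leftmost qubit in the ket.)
0.4305|00⟩ + 0.561|01⟩ - 0.4305|10⟩ + 0.561|11⟩

H on qubit 0 mixes each pair of kets that differ only in qubit 0: amplitudes (a, b) of (|…0…⟩, |…1…⟩) become ((a + b)/√2, (a − b)/√2). Kets absent from the input have amplitude 0.
(|00⟩, |10⟩): (a, b) = (0, 0.6088) → (0.4305, -0.4305)
(|01⟩, |11⟩): (a, b) = (0.7934, 0) → (0.561, 0.561)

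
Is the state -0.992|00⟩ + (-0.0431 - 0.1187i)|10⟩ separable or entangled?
Separable

Writing the state as a|00⟩ + b|01⟩ + c|10⟩ + d|11⟩, it is a product state iff ad − bc = 0.
Here (a, b, c, d) = (-0.992, 0, (-0.0431 - 0.1187i), 0): ad − bc = (-0.992)(0) − (0)(-0.0431 - 0.1187i) = 0, so the state is separable.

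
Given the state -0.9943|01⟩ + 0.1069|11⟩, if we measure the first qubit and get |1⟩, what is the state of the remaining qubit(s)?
|1⟩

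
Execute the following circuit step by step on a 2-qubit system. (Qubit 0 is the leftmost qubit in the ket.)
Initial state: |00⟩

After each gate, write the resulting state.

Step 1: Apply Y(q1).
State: i|01⟩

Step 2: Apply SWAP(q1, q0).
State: i|10⟩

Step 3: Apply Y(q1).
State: -|11⟩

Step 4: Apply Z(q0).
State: |11⟩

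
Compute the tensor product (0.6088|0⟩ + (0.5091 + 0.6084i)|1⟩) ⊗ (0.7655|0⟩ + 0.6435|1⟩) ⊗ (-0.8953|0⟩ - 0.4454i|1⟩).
-0.4172|000⟩ - 0.2076i|001⟩ - 0.3507|010⟩ - 0.1745i|011⟩ + (-0.3489 - 0.417i)|100⟩ + (0.2074 - 0.1736i)|101⟩ + (-0.2933 - 0.3505i)|110⟩ + (0.1744 - 0.1459i)|111⟩

amp(|b₁b₂…⟩) = product of the factor amplitudes for bits b₁, b₂, …; only kets whose every factor amplitude is nonzero survive.
|000⟩: (0.6088)(0.7655)(-0.8953) = -0.4172
|001⟩: (0.6088)(0.7655)(-0.4454i) = -0.2076i
|010⟩: (0.6088)(0.6435)(-0.8953) = -0.3507
|011⟩: (0.6088)(0.6435)(-0.4454i) = -0.1745i
|100⟩: (0.5091 + 0.6084i)(0.7655)(-0.8953) = (-0.3489 - 0.417i)
|101⟩: (0.5091 + 0.6084i)(0.7655)(-0.4454i) = (0.2074 - 0.1736i)
|110⟩: (0.5091 + 0.6084i)(0.6435)(-0.8953) = (-0.2933 - 0.3505i)
|111⟩: (0.5091 + 0.6084i)(0.6435)(-0.4454i) = (0.1744 - 0.1459i)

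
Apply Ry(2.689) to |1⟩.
-0.9745|0⟩ + 0.2244|1⟩

Ry(2.689) = [[cos(θ/2), −sin(θ/2)], [sin(θ/2), cos(θ/2)]]; θ = 2.689, cos(θ/2) ≈ 0.22437, sin(θ/2) ≈ 0.974504.
With a = amp(|0⟩) = 0 and b = amp(|1⟩) = 1:
new amp(|0⟩) = (0.22437)·a + (-0.974504)·b = -0.9745
new amp(|1⟩) = (0.974504)·a + (0.22437)·b = 0.2244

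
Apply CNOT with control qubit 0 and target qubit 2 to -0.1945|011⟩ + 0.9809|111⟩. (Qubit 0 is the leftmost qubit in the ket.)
-0.1945|011⟩ + 0.9809|110⟩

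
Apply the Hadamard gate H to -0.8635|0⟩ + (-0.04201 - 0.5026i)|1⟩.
(-0.6403 - 0.3554i)|0⟩ + (-0.5809 + 0.3554i)|1⟩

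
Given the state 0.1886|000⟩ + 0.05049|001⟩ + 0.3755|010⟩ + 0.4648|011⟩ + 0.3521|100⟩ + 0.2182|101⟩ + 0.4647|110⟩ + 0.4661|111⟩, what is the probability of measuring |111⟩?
0.2172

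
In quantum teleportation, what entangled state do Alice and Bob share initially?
Bell state |Φ+⟩ = (|00⟩ + |11⟩)/√2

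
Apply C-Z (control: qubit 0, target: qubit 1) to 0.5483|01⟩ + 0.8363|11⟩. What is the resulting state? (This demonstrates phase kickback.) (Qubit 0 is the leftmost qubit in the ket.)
0.5483|01⟩ - 0.8363|11⟩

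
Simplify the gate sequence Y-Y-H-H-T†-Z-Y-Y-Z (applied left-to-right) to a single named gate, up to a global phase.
T†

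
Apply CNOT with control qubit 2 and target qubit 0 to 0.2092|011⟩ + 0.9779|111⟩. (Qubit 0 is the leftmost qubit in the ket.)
0.9779|011⟩ + 0.2092|111⟩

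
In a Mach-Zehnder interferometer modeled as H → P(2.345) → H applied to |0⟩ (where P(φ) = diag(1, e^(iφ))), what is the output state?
(0.1504 + 0.3575i)|0⟩ + (0.8496 - 0.3575i)|1⟩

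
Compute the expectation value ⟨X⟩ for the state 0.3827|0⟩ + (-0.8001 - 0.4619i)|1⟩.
-0.6124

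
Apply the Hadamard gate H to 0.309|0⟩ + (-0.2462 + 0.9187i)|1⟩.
(0.04441 + 0.6496i)|0⟩ + (0.3926 - 0.6496i)|1⟩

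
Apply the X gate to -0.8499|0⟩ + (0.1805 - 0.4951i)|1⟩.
(0.1805 - 0.4951i)|0⟩ - 0.8499|1⟩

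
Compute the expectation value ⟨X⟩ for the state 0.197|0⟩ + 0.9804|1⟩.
0.3863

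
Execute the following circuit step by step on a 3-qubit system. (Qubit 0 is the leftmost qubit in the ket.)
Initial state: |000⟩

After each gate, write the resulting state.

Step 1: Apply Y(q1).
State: i|010⟩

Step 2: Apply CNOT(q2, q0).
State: i|010⟩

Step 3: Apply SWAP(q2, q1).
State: i|001⟩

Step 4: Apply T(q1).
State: i|001⟩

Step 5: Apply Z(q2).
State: -i|001⟩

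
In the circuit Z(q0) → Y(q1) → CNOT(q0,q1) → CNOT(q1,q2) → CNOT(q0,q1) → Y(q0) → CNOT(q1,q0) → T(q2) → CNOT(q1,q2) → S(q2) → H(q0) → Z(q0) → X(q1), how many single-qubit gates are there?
8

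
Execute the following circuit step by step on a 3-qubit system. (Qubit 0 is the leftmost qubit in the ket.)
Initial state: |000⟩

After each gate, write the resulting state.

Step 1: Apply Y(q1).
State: i|010⟩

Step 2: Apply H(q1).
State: (1/√2)i|000⟩ - (1/√2)i|010⟩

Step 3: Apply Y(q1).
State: -1/√2|000⟩ - 1/√2|010⟩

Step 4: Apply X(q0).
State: -1/√2|100⟩ - 1/√2|110⟩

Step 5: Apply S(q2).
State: -1/√2|100⟩ - 1/√2|110⟩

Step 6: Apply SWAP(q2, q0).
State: -1/√2|001⟩ - 1/√2|011⟩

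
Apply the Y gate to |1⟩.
-i|0⟩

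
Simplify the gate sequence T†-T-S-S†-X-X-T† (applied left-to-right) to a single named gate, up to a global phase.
T†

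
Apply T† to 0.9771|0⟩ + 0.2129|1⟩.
0.9771|0⟩ + (0.1505 - 0.1505i)|1⟩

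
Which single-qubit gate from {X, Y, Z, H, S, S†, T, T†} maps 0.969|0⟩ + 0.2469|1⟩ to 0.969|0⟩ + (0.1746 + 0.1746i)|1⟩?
T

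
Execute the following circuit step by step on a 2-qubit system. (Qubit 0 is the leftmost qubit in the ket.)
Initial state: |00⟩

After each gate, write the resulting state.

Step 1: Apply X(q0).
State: |10⟩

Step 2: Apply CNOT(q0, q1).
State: |11⟩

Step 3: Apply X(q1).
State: |10⟩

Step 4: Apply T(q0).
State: (1/√2 + (1/√2)i)|10⟩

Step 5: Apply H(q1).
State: (1/2 + (1/2)i)|10⟩ + (1/2 + (1/2)i)|11⟩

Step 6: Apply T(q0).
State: (1/√2)i|10⟩ + (1/√2)i|11⟩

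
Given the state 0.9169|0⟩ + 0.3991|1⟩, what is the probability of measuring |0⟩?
0.8407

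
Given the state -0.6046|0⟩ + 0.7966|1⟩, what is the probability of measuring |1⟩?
0.6346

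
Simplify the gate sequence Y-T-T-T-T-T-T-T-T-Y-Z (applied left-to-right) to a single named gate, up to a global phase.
Z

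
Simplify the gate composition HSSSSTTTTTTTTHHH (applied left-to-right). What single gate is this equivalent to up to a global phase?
I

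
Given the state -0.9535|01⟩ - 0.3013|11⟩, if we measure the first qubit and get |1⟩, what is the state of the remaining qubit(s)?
-|1⟩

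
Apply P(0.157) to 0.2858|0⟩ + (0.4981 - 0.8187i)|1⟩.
0.2858|0⟩ + (0.62 - 0.7307i)|1⟩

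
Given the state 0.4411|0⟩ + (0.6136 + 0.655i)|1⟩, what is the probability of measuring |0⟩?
0.1946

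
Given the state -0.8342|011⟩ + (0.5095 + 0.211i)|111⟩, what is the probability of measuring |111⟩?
0.3041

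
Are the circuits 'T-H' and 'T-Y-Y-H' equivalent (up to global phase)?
Yes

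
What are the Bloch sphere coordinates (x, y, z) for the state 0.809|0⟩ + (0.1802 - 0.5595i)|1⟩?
(0.2916, -0.9053, 0.309)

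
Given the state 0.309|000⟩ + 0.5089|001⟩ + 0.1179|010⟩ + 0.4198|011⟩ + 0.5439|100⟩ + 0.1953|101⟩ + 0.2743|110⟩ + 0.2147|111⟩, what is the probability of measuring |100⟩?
0.2958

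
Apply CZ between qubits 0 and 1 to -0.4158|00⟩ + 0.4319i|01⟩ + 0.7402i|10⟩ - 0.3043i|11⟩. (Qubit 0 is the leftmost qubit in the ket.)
-0.4158|00⟩ + 0.4319i|01⟩ + 0.7402i|10⟩ + 0.3043i|11⟩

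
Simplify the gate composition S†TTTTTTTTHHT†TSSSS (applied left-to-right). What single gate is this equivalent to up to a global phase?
S†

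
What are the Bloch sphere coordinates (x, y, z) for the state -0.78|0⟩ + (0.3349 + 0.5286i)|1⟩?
(-0.5224, -0.8246, 0.2168)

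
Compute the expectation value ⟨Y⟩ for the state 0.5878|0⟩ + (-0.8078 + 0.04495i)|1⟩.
0.05284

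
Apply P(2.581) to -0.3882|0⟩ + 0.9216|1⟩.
-0.3882|0⟩ + (-0.7805 + 0.49i)|1⟩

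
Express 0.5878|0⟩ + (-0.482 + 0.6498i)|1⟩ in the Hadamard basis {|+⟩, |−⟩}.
(0.07481 + 0.4595i)|+⟩ + (0.7565 - 0.4595i)|−⟩

With |ψ⟩ = α|0⟩ + β|1⟩, the Hadamard-basis coefficients are ⟨+|ψ⟩ = (α + β)/√2 and ⟨−|ψ⟩ = (α − β)/√2.
Here α = 0.5878, β = (-0.482 + 0.6498i): (α + β)/√2 = (0.07481 + 0.4595i), (α − β)/√2 = (0.7565 - 0.4595i).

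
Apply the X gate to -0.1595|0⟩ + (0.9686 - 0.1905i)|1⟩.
(0.9686 - 0.1905i)|0⟩ - 0.1595|1⟩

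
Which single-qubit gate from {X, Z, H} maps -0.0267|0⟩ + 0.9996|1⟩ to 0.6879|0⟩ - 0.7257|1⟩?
H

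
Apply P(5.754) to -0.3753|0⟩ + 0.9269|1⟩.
-0.3753|0⟩ + (0.8001 - 0.4679i)|1⟩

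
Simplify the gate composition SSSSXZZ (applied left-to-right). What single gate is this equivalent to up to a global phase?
X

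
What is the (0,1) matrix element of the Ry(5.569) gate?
-0.3496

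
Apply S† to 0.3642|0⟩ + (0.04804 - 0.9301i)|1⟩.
0.3642|0⟩ + (-0.9301 - 0.04804i)|1⟩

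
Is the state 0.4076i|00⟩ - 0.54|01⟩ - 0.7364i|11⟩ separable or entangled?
Entangled

Writing the state as a|00⟩ + b|01⟩ + c|10⟩ + d|11⟩, it is a product state iff ad − bc = 0.
Here (a, b, c, d) = (0.4076i, -0.54, 0, -0.7364i): ad − bc = (0.4076i)(-0.7364i) − (-0.54)(0) = 0.3002 ≠ 0, so the state is entangled.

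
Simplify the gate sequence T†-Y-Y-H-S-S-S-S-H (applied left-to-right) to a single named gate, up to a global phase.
T†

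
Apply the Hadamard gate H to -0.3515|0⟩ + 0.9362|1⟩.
0.4134|0⟩ - 0.9105|1⟩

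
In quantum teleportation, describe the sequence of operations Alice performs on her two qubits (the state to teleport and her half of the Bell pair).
CNOT (state → Bell), then H on state qubit, then measure both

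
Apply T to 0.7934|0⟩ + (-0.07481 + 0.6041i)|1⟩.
0.7934|0⟩ + (-0.4801 + 0.3743i)|1⟩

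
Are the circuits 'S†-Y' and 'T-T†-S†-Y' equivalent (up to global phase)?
Yes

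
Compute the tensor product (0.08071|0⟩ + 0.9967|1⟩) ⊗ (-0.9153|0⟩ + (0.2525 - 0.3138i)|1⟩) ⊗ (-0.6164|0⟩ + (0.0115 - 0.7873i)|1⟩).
0.04554|000⟩ + (-0.0008495 + 0.05816i)|001⟩ + (-0.01256 + 0.01561i)|010⟩ + (-0.01971 - 0.01634i)|011⟩ + 0.5623|100⟩ + (-0.01049 + 0.7182i)|101⟩ + (-0.1551 + 0.1928i)|110⟩ + (-0.2433 - 0.2017i)|111⟩

amp(|b₁b₂…⟩) = product of the factor amplitudes for bits b₁, b₂, …; only kets whose every factor amplitude is nonzero survive.
|000⟩: (0.08071)(-0.9153)(-0.6164) = 0.04554
|001⟩: (0.08071)(-0.9153)(0.0115 - 0.7873i) = (-0.0008495 + 0.05816i)
|010⟩: (0.08071)(0.2525 - 0.3138i)(-0.6164) = (-0.01256 + 0.01561i)
|011⟩: (0.08071)(0.2525 - 0.3138i)(0.0115 - 0.7873i) = (-0.01971 - 0.01634i)
|100⟩: (0.9967)(-0.9153)(-0.6164) = 0.5623
|101⟩: (0.9967)(-0.9153)(0.0115 - 0.7873i) = (-0.01049 + 0.7182i)
|110⟩: (0.9967)(0.2525 - 0.3138i)(-0.6164) = (-0.1551 + 0.1928i)
|111⟩: (0.9967)(0.2525 - 0.3138i)(0.0115 - 0.7873i) = (-0.2433 - 0.2017i)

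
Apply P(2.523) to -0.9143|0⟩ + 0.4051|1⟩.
-0.9143|0⟩ + (-0.33 + 0.2349i)|1⟩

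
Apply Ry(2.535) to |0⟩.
0.2987|0⟩ + 0.9544|1⟩

Ry(2.535) = [[cos(θ/2), −sin(θ/2)], [sin(θ/2), cos(θ/2)]]; θ = 2.535, cos(θ/2) ≈ 0.298668, sin(θ/2) ≈ 0.954357.
With a = amp(|0⟩) = 1 and b = amp(|1⟩) = 0:
new amp(|0⟩) = (0.298668)·a + (-0.954357)·b = 0.2987
new amp(|1⟩) = (0.954357)·a + (0.298668)·b = 0.9544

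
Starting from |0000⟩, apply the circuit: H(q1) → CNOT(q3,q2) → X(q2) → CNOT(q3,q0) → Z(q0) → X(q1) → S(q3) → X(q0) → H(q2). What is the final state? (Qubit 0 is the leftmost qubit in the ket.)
1/2|1000⟩ - 1/2|1010⟩ + 1/2|1100⟩ - 1/2|1110⟩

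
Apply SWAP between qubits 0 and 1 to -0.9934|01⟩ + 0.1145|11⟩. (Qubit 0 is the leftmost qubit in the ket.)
-0.9934|10⟩ + 0.1145|11⟩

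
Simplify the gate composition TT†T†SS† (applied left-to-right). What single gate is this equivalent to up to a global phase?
T†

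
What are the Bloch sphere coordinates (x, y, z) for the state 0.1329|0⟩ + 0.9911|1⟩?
(0.2634, 0, -0.9646)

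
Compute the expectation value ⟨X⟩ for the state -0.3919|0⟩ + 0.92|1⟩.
-0.7211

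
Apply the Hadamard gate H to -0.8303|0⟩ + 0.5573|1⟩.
-0.193|0⟩ - 0.9812|1⟩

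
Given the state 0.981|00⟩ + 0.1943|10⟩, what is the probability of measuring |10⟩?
0.03775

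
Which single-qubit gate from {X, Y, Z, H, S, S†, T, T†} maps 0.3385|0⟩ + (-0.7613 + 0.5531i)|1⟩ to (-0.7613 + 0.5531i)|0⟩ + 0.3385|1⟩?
X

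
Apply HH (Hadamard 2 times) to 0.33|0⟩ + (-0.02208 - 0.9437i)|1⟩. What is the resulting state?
0.33|0⟩ + (-0.02208 - 0.9437i)|1⟩

H² = I, so an even number of Hadamards cancels: H^2 = I and the state is unchanged.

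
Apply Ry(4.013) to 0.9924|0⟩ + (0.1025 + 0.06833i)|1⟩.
(-0.5118 - 0.06195i)|0⟩ + (0.8564 - 0.02884i)|1⟩

Ry(4.013) = [[cos(θ/2), −sin(θ/2)], [sin(θ/2), cos(θ/2)]]; θ = 4.013, cos(θ/2) ≈ -0.422048, sin(θ/2) ≈ 0.906573.
With a = amp(|0⟩) = 0.9924 and b = amp(|1⟩) = (0.1025 + 0.06833i):
new amp(|0⟩) = (-0.422048)·a + (-0.906573)·b = (-0.5118 - 0.06195i)
new amp(|1⟩) = (0.906573)·a + (-0.422048)·b = (0.8564 - 0.02884i)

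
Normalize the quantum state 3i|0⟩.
i|0⟩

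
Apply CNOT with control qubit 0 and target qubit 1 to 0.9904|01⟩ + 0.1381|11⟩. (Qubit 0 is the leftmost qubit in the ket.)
0.9904|01⟩ + 0.1381|10⟩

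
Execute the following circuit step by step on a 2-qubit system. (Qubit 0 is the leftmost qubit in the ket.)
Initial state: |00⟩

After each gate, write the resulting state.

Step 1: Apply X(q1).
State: |01⟩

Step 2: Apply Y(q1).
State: -i|00⟩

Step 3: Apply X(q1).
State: -i|01⟩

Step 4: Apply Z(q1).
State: i|01⟩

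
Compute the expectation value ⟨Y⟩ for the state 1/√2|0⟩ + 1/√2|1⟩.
0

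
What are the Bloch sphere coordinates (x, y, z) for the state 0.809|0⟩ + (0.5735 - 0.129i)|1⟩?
(0.9279, -0.2087, 0.3089)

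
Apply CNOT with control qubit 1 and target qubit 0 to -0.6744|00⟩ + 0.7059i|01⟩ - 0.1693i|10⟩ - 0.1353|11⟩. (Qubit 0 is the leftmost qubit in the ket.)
-0.6744|00⟩ - 0.1353|01⟩ - 0.1693i|10⟩ + 0.7059i|11⟩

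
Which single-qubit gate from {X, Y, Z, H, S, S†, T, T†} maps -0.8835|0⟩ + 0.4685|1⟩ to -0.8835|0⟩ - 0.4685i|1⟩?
S†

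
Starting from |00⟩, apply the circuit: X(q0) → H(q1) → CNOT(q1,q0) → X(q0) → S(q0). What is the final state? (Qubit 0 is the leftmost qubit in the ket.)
1/√2|00⟩ + (1/√2)i|11⟩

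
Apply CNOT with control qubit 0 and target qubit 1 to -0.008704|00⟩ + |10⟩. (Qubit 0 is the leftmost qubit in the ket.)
-0.008704|00⟩ + |11⟩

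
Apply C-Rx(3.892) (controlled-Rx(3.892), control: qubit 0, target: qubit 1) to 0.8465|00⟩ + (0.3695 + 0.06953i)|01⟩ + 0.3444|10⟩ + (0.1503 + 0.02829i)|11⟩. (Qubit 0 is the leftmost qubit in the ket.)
0.8465|00⟩ + (0.3695 + 0.06953i)|01⟩ + (-0.09989 - 0.1398i)|10⟩ + (-0.05508 - 0.3308i)|11⟩

C-Rx(3.892) leaves the control-|0⟩ kets |00⟩, |01⟩ unchanged and applies Rx(3.892) to qubit 1 on the control-|1⟩ pair (|10⟩, |11⟩).
Rx(3.892) = [[cos(θ/2), −i·sin(θ/2)], [−i·sin(θ/2), cos(θ/2)]]; θ = 3.892, cos(θ/2) ≈ -0.366462, sin(θ/2) ≈ 0.930433.
With a = amp(|10⟩) = 0.3444 and b = amp(|11⟩) = (0.1503 + 0.02829i):
new amp(|10⟩) = (-0.366462)·a + (-0.930433i)·b = (-0.09989 - 0.1398i)
new amp(|11⟩) = (-0.930433i)·a + (-0.366462)·b = (-0.05508 - 0.3308i)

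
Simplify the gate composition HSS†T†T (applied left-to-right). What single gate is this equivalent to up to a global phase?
H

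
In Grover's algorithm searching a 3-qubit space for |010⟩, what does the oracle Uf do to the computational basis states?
Uf|x⟩ = -|x⟩ if x = 010, else |x⟩ (phase flip on target)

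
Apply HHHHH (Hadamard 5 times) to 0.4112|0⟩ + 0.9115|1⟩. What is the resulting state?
0.9353|0⟩ - 0.3538|1⟩

H² = I, so H^5 = H: a single Hadamard. With (a, b) = (0.4112, 0.9115), H gives ((a + b)/√2, (a − b)/√2) = (0.9353, -0.3538).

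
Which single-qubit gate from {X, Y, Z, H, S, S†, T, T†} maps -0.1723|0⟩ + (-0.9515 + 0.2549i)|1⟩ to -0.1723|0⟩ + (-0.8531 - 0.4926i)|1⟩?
T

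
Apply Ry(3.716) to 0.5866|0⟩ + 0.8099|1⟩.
-0.9429|0⟩ + 0.3332|1⟩

Ry(3.716) = [[cos(θ/2), −sin(θ/2)], [sin(θ/2), cos(θ/2)]]; θ = 3.716, cos(θ/2) ≈ -0.283272, sin(θ/2) ≈ 0.95904.
With a = amp(|0⟩) = 0.5866 and b = amp(|1⟩) = 0.8099:
new amp(|0⟩) = (-0.283272)·a + (-0.95904)·b = -0.9429
new amp(|1⟩) = (0.95904)·a + (-0.283272)·b = 0.3332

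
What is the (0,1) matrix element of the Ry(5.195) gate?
-0.5176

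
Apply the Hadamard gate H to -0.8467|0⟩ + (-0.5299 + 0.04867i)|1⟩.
(-0.9734 + 0.03441i)|0⟩ + (-0.224 - 0.03441i)|1⟩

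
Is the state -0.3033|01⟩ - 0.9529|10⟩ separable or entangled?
Entangled

Writing the state as a|00⟩ + b|01⟩ + c|10⟩ + d|11⟩, it is a product state iff ad − bc = 0.
Here (a, b, c, d) = (0, -0.3033, -0.9529, 0): ad − bc = (0)(0) − (-0.3033)(-0.9529) = -0.289 ≠ 0, so the state is entangled.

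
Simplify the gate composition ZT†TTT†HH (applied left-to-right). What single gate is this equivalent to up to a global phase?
Z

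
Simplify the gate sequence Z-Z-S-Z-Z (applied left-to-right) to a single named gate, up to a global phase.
S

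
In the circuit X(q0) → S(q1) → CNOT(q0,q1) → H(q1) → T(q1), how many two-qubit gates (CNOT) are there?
1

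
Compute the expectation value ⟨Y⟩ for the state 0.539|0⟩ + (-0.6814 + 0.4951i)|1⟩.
0.5337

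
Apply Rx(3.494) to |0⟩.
-0.1753|0⟩ - 0.9845i|1⟩

Rx(3.494) = [[cos(θ/2), −i·sin(θ/2)], [−i·sin(θ/2), cos(θ/2)]]; θ = 3.494, cos(θ/2) ≈ -0.175293, sin(θ/2) ≈ 0.984516.
With a = amp(|0⟩) = 1 and b = amp(|1⟩) = 0:
new amp(|0⟩) = (-0.175293)·a + (-0.984516i)·b = -0.1753
new amp(|1⟩) = (-0.984516i)·a + (-0.175293)·b = -0.9845i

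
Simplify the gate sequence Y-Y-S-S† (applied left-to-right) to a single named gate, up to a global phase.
I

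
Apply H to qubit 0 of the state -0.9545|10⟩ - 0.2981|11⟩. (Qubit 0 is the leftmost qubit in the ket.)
-0.6749|00⟩ - 0.2108|01⟩ + 0.6749|10⟩ + 0.2108|11⟩

H on qubit 0 mixes each pair of kets that differ only in qubit 0: amplitudes (a, b) of (|…0…⟩, |…1…⟩) become ((a + b)/√2, (a − b)/√2). Kets absent from the input have amplitude 0.
(|00⟩, |10⟩): (a, b) = (0, -0.9545) → (-0.6749, 0.6749)
(|01⟩, |11⟩): (a, b) = (0, -0.2981) → (-0.2108, 0.2108)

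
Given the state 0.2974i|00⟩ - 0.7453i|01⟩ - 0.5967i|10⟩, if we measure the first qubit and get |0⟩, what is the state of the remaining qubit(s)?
0.3706i|0⟩ - 0.9288i|1⟩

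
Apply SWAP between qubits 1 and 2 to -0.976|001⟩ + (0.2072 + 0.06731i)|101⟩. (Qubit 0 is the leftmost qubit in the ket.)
-0.976|010⟩ + (0.2072 + 0.06731i)|110⟩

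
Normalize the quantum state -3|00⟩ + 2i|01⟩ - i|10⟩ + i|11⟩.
-0.7746|00⟩ + 0.5164i|01⟩ - 0.2582i|10⟩ + 0.2582i|11⟩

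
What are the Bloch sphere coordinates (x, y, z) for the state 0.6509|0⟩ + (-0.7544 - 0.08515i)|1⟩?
(-0.9821, -0.1108, -0.1527)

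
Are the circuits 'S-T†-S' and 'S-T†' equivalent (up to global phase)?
No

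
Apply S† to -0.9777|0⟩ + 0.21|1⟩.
-0.9777|0⟩ - 0.21i|1⟩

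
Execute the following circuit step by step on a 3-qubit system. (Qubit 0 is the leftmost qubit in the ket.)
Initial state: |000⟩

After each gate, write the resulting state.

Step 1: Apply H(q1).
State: 1/√2|000⟩ + 1/√2|010⟩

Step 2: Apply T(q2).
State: 1/√2|000⟩ + 1/√2|010⟩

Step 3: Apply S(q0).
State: 1/√2|000⟩ + 1/√2|010⟩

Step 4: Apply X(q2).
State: 1/√2|001⟩ + 1/√2|011⟩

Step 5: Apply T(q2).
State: (1/2 + (1/2)i)|001⟩ + (1/2 + (1/2)i)|011⟩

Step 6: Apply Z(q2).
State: (-1/2 - (1/2)i)|001⟩ + (-1/2 - (1/2)i)|011⟩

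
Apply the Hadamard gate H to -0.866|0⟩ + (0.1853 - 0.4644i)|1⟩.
(-0.4813 - 0.3284i)|0⟩ + (-0.7434 + 0.3284i)|1⟩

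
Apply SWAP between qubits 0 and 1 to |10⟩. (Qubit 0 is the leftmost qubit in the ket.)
|01⟩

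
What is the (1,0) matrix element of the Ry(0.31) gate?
0.1544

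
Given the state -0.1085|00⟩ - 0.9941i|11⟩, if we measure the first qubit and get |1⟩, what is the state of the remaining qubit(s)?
-i|1⟩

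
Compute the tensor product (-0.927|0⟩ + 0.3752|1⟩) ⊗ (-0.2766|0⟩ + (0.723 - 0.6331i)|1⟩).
0.2564|00⟩ + (-0.6702 + 0.5869i)|01⟩ - 0.1038|10⟩ + (0.2713 - 0.2375i)|11⟩

amp(|b₁b₂…⟩) = product of the factor amplitudes for bits b₁, b₂, …; only kets whose every factor amplitude is nonzero survive.
|00⟩: (-0.927)(-0.2766) = 0.2564
|01⟩: (-0.927)(0.723 - 0.6331i) = (-0.6702 + 0.5869i)
|10⟩: (0.3752)(-0.2766) = -0.1038
|11⟩: (0.3752)(0.723 - 0.6331i) = (0.2713 - 0.2375i)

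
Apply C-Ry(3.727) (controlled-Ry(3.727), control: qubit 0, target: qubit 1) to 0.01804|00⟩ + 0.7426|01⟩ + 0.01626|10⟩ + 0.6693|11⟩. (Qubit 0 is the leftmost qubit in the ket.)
0.01804|00⟩ + 0.7426|01⟩ - 0.6455|10⟩ - 0.1776|11⟩

C-Ry(3.727) leaves the control-|0⟩ kets |00⟩, |01⟩ unchanged and applies Ry(3.727) to qubit 1 on the control-|1⟩ pair (|10⟩, |11⟩).
Ry(3.727) = [[cos(θ/2), −sin(θ/2)], [sin(θ/2), cos(θ/2)]]; θ = 3.727, cos(θ/2) ≈ -0.288542, sin(θ/2) ≈ 0.957467.
With a = amp(|10⟩) = 0.01626 and b = amp(|11⟩) = 0.6693:
new amp(|10⟩) = (-0.288542)·a + (-0.957467)·b = -0.6455
new amp(|11⟩) = (0.957467)·a + (-0.288542)·b = -0.1776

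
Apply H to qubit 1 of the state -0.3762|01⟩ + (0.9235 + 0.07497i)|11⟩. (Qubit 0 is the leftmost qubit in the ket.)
-0.266|00⟩ + 0.266|01⟩ + (0.653 + 0.05301i)|10⟩ + (-0.653 - 0.05301i)|11⟩

H on qubit 1 mixes each pair of kets that differ only in qubit 1: amplitudes (a, b) of (|…0…⟩, |…1…⟩) become ((a + b)/√2, (a − b)/√2). Kets absent from the input have amplitude 0.
(|00⟩, |01⟩): (a, b) = (0, -0.3762) → (-0.266, 0.266)
(|10⟩, |11⟩): (a, b) = (0, (0.9235 + 0.07497i)) → ((0.653 + 0.05301i), (-0.653 - 0.05301i))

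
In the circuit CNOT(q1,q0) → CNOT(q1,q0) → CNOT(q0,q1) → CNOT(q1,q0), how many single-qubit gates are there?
0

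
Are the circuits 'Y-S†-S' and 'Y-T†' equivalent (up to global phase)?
No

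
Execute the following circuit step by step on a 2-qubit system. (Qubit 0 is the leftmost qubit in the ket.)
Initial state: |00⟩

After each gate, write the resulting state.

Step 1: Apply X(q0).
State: |10⟩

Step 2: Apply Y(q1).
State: i|11⟩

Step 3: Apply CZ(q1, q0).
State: -i|11⟩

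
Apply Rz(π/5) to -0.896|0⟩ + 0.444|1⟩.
(-0.8521 + 0.2769i)|0⟩ + (0.4223 + 0.1372i)|1⟩

Rz(π/5) = [[e^(−iθ/2), 0], [0, e^(iθ/2)]] with e^(±iθ/2) = cos(θ/2) ± i·sin(θ/2); θ = π/5, cos(θ/2) ≈ 0.951057, sin(θ/2) ≈ 0.309017.
With a = amp(|0⟩) = -0.896 and b = amp(|1⟩) = 0.444:
new amp(|0⟩) = (0.951057 - 0.309017i)·a = (-0.8521 + 0.2769i)
new amp(|1⟩) = (0.951057 + 0.309017i)·b = (0.4223 + 0.1372i)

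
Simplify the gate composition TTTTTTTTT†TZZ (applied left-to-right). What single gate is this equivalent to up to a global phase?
I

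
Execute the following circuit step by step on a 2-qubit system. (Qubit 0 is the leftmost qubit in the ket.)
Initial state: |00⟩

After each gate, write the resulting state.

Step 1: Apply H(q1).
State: 1/√2|00⟩ + 1/√2|01⟩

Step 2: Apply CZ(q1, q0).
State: 1/√2|00⟩ + 1/√2|01⟩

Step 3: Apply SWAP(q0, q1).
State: 1/√2|00⟩ + 1/√2|10⟩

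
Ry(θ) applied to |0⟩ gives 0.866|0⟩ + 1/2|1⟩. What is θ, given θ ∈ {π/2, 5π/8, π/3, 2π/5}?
π/3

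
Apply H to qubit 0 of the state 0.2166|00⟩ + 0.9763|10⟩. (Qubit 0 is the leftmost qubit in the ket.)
0.8435|00⟩ - 0.5372|10⟩

H on qubit 0 mixes each pair of kets that differ only in qubit 0: amplitudes (a, b) of (|…0…⟩, |…1…⟩) become ((a + b)/√2, (a − b)/√2). Kets absent from the input have amplitude 0.
(|00⟩, |10⟩): (a, b) = (0.2166, 0.9763) → (0.8435, -0.5372)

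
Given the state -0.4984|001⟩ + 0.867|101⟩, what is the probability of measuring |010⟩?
0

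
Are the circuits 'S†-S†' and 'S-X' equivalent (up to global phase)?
No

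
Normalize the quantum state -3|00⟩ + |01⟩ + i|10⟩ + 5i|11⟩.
-1/2|00⟩ + 0.1667|01⟩ + 0.1667i|10⟩ + 0.8333i|11⟩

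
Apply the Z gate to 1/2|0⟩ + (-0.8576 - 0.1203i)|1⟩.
1/2|0⟩ + (0.8576 + 0.1203i)|1⟩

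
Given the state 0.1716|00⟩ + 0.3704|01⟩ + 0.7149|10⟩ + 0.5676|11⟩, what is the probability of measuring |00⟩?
0.02945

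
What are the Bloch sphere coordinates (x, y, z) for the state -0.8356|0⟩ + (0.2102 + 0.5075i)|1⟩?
(-0.3513, -0.8481, 0.3965)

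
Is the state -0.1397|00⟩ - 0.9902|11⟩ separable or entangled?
Entangled

Writing the state as a|00⟩ + b|01⟩ + c|10⟩ + d|11⟩, it is a product state iff ad − bc = 0.
Here (a, b, c, d) = (-0.1397, 0, 0, -0.9902): ad − bc = (-0.1397)(-0.9902) − (0)(0) = 0.1383 ≠ 0, so the state is entangled.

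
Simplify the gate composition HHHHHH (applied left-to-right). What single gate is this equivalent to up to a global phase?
I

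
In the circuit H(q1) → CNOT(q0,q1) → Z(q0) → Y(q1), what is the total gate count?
4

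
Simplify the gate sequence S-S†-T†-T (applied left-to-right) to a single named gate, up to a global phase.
I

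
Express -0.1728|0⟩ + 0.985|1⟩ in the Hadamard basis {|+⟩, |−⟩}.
0.5743|+⟩ - 0.8187|−⟩

With |ψ⟩ = α|0⟩ + β|1⟩, the Hadamard-basis coefficients are ⟨+|ψ⟩ = (α + β)/√2 and ⟨−|ψ⟩ = (α − β)/√2.
Here α = -0.1728, β = 0.985: (α + β)/√2 = 0.5743, (α − β)/√2 = -0.8187.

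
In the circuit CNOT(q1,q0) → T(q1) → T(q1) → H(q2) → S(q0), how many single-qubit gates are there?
4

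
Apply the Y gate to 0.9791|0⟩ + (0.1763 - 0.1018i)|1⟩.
(-0.1018 - 0.1763i)|0⟩ + 0.9791i|1⟩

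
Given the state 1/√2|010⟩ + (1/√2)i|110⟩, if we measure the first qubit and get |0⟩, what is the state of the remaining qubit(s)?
|10⟩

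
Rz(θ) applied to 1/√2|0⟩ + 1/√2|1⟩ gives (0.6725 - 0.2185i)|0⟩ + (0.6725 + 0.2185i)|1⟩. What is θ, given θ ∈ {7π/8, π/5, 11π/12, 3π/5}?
π/5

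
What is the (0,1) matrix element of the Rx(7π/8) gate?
-0.9808i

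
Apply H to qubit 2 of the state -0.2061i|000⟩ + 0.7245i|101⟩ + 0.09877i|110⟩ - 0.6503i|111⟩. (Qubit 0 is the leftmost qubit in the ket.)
-0.1457i|000⟩ - 0.1457i|001⟩ + 0.5123i|100⟩ - 0.5123i|101⟩ - 0.39i|110⟩ + 0.5297i|111⟩

H on qubit 2 mixes each pair of kets that differ only in qubit 2: amplitudes (a, b) of (|…0…⟩, |…1…⟩) become ((a + b)/√2, (a − b)/√2). Kets absent from the input have amplitude 0.
(|000⟩, |001⟩): (a, b) = (-0.2061i, 0) → (-0.1457i, -0.1457i)
(|100⟩, |101⟩): (a, b) = (0, 0.7245i) → (0.5123i, -0.5123i)
(|110⟩, |111⟩): (a, b) = (0.09877i, -0.6503i) → (-0.39i, 0.5297i)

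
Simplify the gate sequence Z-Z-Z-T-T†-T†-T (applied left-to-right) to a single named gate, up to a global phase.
Z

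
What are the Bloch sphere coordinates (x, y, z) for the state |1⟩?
(0, 0, -1)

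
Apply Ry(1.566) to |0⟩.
0.7088|0⟩ + 0.7054|1⟩

Ry(1.566) = [[cos(θ/2), −sin(θ/2)], [sin(θ/2), cos(θ/2)]]; θ = 1.566, cos(θ/2) ≈ 0.708801, sin(θ/2) ≈ 0.705409.
With a = amp(|0⟩) = 1 and b = amp(|1⟩) = 0:
new amp(|0⟩) = (0.708801)·a + (-0.705409)·b = 0.7088
new amp(|1⟩) = (0.705409)·a + (0.708801)·b = 0.7054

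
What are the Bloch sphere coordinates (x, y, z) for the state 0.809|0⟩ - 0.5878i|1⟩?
(0, -0.9511, 0.309)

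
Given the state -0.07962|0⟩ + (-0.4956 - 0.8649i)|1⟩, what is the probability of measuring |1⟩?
0.9937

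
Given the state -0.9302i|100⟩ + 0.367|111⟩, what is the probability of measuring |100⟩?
0.8653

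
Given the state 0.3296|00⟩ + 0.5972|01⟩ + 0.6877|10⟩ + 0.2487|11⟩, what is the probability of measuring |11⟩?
0.06185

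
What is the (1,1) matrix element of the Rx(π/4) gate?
0.9239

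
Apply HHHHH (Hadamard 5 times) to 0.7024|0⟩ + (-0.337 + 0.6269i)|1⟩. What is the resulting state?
(0.2584 + 0.4433i)|0⟩ + (0.735 - 0.4433i)|1⟩

H² = I, so H^5 = H: a single Hadamard. With (a, b) = (0.7024, (-0.337 + 0.6269i)), H gives ((a + b)/√2, (a − b)/√2) = ((0.2584 + 0.4433i), (0.735 - 0.4433i)).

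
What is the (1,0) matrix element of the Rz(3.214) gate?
0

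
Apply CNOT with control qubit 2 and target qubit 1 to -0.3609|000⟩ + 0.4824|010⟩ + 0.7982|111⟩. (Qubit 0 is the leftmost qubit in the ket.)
-0.3609|000⟩ + 0.4824|010⟩ + 0.7982|101⟩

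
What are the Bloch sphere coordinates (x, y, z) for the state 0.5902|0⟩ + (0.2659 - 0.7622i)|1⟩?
(0.3139, -0.8997, -0.3033)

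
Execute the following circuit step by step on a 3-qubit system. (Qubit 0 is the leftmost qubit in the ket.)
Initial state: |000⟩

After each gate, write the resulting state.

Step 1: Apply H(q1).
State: 1/√2|000⟩ + 1/√2|010⟩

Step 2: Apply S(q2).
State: 1/√2|000⟩ + 1/√2|010⟩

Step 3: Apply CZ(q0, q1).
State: 1/√2|000⟩ + 1/√2|010⟩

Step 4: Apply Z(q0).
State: 1/√2|000⟩ + 1/√2|010⟩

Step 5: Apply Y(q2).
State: (1/√2)i|001⟩ + (1/√2)i|011⟩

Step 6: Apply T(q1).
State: (1/√2)i|001⟩ + (-1/2 + (1/2)i)|011⟩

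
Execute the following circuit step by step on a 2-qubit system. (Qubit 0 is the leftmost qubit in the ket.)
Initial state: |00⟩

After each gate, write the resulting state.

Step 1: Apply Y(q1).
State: i|01⟩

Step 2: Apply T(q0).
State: i|01⟩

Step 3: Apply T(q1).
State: (-1/√2 + (1/√2)i)|01⟩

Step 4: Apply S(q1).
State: (-1/√2 - (1/√2)i)|01⟩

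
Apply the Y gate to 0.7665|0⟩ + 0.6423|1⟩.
-0.6423i|0⟩ + 0.7665i|1⟩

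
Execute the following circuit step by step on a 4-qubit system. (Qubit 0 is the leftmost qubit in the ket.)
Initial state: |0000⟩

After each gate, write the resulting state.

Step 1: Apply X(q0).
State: |1000⟩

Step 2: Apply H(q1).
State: 1/√2|1000⟩ + 1/√2|1100⟩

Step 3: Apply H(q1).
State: |1000⟩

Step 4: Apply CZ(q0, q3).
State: |1000⟩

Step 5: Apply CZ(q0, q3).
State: |1000⟩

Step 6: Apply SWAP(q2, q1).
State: |1000⟩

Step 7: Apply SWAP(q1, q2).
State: |1000⟩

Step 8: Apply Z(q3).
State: |1000⟩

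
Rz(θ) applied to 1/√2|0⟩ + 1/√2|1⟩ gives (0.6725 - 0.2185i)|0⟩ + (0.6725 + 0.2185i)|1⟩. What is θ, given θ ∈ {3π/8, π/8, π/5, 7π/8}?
π/5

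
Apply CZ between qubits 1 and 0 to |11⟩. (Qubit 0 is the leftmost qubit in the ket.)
-|11⟩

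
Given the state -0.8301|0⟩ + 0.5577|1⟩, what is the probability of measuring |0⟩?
0.6891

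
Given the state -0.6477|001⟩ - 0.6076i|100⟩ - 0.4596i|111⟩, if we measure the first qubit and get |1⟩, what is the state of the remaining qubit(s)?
-0.7975i|00⟩ - 0.6033i|11⟩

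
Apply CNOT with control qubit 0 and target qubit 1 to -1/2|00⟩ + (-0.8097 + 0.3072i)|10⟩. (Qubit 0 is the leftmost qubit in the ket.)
-1/2|00⟩ + (-0.8097 + 0.3072i)|11⟩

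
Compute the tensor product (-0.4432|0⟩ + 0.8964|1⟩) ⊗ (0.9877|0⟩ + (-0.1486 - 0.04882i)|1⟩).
-0.4377|00⟩ + (0.06586 + 0.02164i)|01⟩ + 0.8854|10⟩ + (-0.1332 - 0.04376i)|11⟩

amp(|b₁b₂…⟩) = product of the factor amplitudes for bits b₁, b₂, …; only kets whose every factor amplitude is nonzero survive.
|00⟩: (-0.4432)(0.9877) = -0.4377
|01⟩: (-0.4432)(-0.1486 - 0.04882i) = (0.06586 + 0.02164i)
|10⟩: (0.8964)(0.9877) = 0.8854
|11⟩: (0.8964)(-0.1486 - 0.04882i) = (-0.1332 - 0.04376i)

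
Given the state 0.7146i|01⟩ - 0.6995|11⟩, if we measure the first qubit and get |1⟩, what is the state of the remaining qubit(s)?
-|1⟩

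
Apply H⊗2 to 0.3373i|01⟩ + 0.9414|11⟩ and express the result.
(0.4707 + 0.1687i)|00⟩ + (-0.4707 - 0.1687i)|01⟩ + (-0.4707 + 0.1687i)|10⟩ + (0.4707 - 0.1687i)|11⟩

H⊗2 gives amp(|y⟩) = (1/2) Σ_x (−1)^(x·y) amp(|x⟩), where x·y is the number of positions in which both x and y have a 1.
|00⟩: (0.3373i + 0.9414)/2 = (0.4707 + 0.1687i)
|01⟩: (-0.3373i - 0.9414)/2 = (-0.4707 - 0.1687i)
|10⟩: (0.3373i - 0.9414)/2 = (-0.4707 + 0.1687i)
|11⟩: (-0.3373i + 0.9414)/2 = (0.4707 - 0.1687i)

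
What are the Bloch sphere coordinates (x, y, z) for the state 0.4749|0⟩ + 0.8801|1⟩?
(0.8359, 0, -0.549)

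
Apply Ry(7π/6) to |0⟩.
-0.2588|0⟩ + 0.9659|1⟩

Ry(7π/6) = [[cos(θ/2), −sin(θ/2)], [sin(θ/2), cos(θ/2)]]; θ = 7π/6, cos(θ/2) ≈ -0.258819, sin(θ/2) ≈ 0.965926.
With a = amp(|0⟩) = 1 and b = amp(|1⟩) = 0:
new amp(|0⟩) = (-0.258819)·a + (-0.965926)·b = -0.2588
new amp(|1⟩) = (0.965926)·a + (-0.258819)·b = 0.9659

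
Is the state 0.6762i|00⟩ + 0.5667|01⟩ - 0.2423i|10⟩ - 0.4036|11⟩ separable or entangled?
Entangled

Writing the state as a|00⟩ + b|01⟩ + c|10⟩ + d|11⟩, it is a product state iff ad − bc = 0.
Here (a, b, c, d) = (0.6762i, 0.5667, -0.2423i, -0.4036): ad − bc = (0.6762i)(-0.4036) − (0.5667)(-0.2423i) = -0.1356i ≠ 0, so the state is entangled.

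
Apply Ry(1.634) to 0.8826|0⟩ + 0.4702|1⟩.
0.2612|0⟩ + 0.9653|1⟩

Ry(1.634) = [[cos(θ/2), −sin(θ/2)], [sin(θ/2), cos(θ/2)]]; θ = 1.634, cos(θ/2) ≈ 0.684412, sin(θ/2) ≈ 0.729096.
With a = amp(|0⟩) = 0.8826 and b = amp(|1⟩) = 0.4702:
new amp(|0⟩) = (0.684412)·a + (-0.729096)·b = 0.2612
new amp(|1⟩) = (0.729096)·a + (0.684412)·b = 0.9653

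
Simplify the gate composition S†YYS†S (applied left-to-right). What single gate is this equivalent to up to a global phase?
S†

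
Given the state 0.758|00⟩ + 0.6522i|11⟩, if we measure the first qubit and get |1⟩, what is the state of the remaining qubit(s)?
i|1⟩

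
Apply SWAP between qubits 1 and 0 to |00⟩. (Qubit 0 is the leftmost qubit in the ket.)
|00⟩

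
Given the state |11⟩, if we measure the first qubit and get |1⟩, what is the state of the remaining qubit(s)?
|1⟩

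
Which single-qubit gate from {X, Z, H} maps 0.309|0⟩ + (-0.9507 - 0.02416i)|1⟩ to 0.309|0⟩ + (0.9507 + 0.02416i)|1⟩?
Z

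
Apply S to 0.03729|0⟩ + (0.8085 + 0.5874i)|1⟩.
0.03729|0⟩ + (-0.5874 + 0.8085i)|1⟩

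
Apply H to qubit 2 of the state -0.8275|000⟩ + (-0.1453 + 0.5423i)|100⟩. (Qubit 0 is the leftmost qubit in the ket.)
-0.5851|000⟩ - 0.5851|001⟩ + (-0.1027 + 0.3835i)|100⟩ + (-0.1027 + 0.3835i)|101⟩

H on qubit 2 mixes each pair of kets that differ only in qubit 2: amplitudes (a, b) of (|…0…⟩, |…1…⟩) become ((a + b)/√2, (a − b)/√2). Kets absent from the input have amplitude 0.
(|000⟩, |001⟩): (a, b) = (-0.8275, 0) → (-0.5851, -0.5851)
(|100⟩, |101⟩): (a, b) = ((-0.1453 + 0.5423i), 0) → ((-0.1027 + 0.3835i), (-0.1027 + 0.3835i))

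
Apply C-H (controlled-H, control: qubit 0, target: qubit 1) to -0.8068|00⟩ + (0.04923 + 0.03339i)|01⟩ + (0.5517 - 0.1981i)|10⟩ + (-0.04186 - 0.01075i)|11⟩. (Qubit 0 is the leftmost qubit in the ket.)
-0.8068|00⟩ + (0.04923 + 0.03339i)|01⟩ + (0.3605 - 0.1477i)|10⟩ + (0.4197 - 0.1325i)|11⟩

C-H leaves the control-|0⟩ kets |00⟩, |01⟩ unchanged and applies H to qubit 1 on the control-|1⟩ pair (|10⟩, |11⟩).
H = [[1/√2, 1/√2], [1/√2, -1/√2]].
With a = amp(|10⟩) = (0.5517 - 0.1981i) and b = amp(|11⟩) = (-0.04186 - 0.01075i):
new amp(|10⟩) = (1/√2)·a + (1/√2)·b = (0.3605 - 0.1477i)
new amp(|11⟩) = (1/√2)·a + (-1/√2)·b = (0.4197 - 0.1325i)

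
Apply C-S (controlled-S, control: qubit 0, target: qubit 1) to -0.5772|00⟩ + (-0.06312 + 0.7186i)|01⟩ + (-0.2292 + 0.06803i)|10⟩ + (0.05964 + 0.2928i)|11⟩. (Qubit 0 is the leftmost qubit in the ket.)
-0.5772|00⟩ + (-0.06312 + 0.7186i)|01⟩ + (-0.2292 + 0.06803i)|10⟩ + (-0.2928 + 0.05964i)|11⟩

C-S leaves the control-|0⟩ kets |00⟩, |01⟩ unchanged and applies S to qubit 1 on the control-|1⟩ pair (|10⟩, |11⟩).
S = [[1, 0], [0, i]].
With a = amp(|10⟩) = (-0.2292 + 0.06803i) and b = amp(|11⟩) = (0.05964 + 0.2928i):
new amp(|10⟩) = (1)·a = (-0.2292 + 0.06803i)
new amp(|11⟩) = (i)·b = (-0.2928 + 0.05964i)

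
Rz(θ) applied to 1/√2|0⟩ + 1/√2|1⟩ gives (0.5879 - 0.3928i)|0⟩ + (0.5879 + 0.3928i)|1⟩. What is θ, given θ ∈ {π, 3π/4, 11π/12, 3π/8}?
3π/8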